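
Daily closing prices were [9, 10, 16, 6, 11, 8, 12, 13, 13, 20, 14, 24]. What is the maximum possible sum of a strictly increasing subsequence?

Let S[i] be the best sum of a strictly increasing subsequence ending at i:
i:      1  2  3  4  5  6  7  8  9 10 11 12
a[i]:   9 10 16  6 11  8 12 13 13 20 14 24
S:      9 19 35  6 30 14 42 55 55 75 69 99
Maximum is 99 (e.g. 9 + 10 + 11 + 12 + 13 + 20 + 24).

99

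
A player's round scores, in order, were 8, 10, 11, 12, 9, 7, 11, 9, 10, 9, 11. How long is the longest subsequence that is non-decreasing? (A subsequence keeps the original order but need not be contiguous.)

Let dp[i] be the length of the longest such subsequence ending at index i:
i:      1  2  3  4  5  6  7  8  9 10 11
a[i]:   8 10 11 12  9  7 11  9 10  9 11
dp:     1  2  3  4  2  1  4  3  4  4  5
Maximum dp value is 5.

5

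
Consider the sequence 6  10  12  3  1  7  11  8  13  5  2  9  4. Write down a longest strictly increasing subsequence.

6, 10, 12, 13

Patience tails give the LIS length; then backtrack through the dp parents:
6 → extends → [6]
10 → extends → [6, 10]
12 → extends → [6, 10, 12]
3 → replaces 6 → [3, 10, 12]
1 → replaces 3 → [1, 10, 12]
7 → replaces 10 → [1, 7, 12]
11 → replaces 12 → [1, 7, 11]
8 → replaces 11 → [1, 7, 8]
13 → extends → [1, 7, 8, 13]
5 → replaces 7 → [1, 5, 8, 13]
2 → replaces 5 → [1, 2, 8, 13]
9 → replaces 13 → [1, 2, 8, 9]
4 → replaces 8 → [1, 2, 4, 9]
Length 4; one witness is 6, 10, 12, 13.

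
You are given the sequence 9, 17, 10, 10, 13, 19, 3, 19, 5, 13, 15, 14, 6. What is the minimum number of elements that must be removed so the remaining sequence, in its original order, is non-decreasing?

Fewest deletions = n − (longest non-decreasing subsequence).
Patience tails:
9 → extends → [9]
17 → extends → [9, 17]
10 → replaces 17 → [9, 10]
10 → extends → [9, 10, 10]
13 → extends → [9, 10, 10, 13]
19 → extends → [9, 10, 10, 13, 19]
3 → replaces 9 → [3, 10, 10, 13, 19]
19 → extends → [3, 10, 10, 13, 19, 19]
5 → replaces 10 → [3, 5, 10, 13, 19, 19]
13 → replaces 19 → [3, 5, 10, 13, 13, 19]
15 → replaces 19 → [3, 5, 10, 13, 13, 15]
14 → replaces 15 → [3, 5, 10, 13, 13, 14]
6 → replaces 10 → [3, 5, 6, 13, 13, 14]
Longest non-decreasing subsequence has length 6, so deletions = 13 − 6 = 7.

7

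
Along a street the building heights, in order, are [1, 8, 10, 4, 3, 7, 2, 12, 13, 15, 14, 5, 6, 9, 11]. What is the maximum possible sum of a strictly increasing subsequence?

Let S[i] be the best sum of a strictly increasing subsequence ending at i:
i:      1  2  3  4  5  6  7  8  9 10 11 12 13 14 15
a[i]:   1  8 10  4  3  7  2 12 13 15 14  5  6  9 11
S:      1  9 19  5  4 12  3 31 44 59 58 10 16 25 36
Maximum is 59 (e.g. 1 + 8 + 10 + 12 + 13 + 15).

59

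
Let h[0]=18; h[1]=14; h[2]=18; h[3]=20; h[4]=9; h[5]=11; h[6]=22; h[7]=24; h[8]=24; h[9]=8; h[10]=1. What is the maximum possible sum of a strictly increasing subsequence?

Let S[i] be the best sum of a strictly increasing subsequence ending at i:
i:      0  1  2  3  4  5  6  7  8  9 10
h[i]:  18 14 18 20  9 11 22 24 24  8  1
S:     18 14 32 52  9 20 74 98 98  8  1
Maximum is 98 (e.g. 14 + 18 + 20 + 22 + 24).

98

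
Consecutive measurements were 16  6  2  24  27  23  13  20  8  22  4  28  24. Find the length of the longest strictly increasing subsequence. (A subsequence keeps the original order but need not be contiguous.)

Track the smallest tail for each achievable length (strict):
16 → extends → [16]
6 → replaces 16 → [6]
2 → replaces 6 → [2]
24 → extends → [2, 24]
27 → extends → [2, 24, 27]
23 → replaces 24 → [2, 23, 27]
13 → replaces 23 → [2, 13, 27]
20 → replaces 27 → [2, 13, 20]
8 → replaces 13 → [2, 8, 20]
22 → extends → [2, 8, 20, 22]
4 → replaces 8 → [2, 4, 20, 22]
28 → extends → [2, 4, 20, 22, 28]
24 → replaces 28 → [2, 4, 20, 22, 24]
Five tails, so the longest strictly increasing subsequence has length 5 (e.g. 6, 13, 20, 22, 28).

5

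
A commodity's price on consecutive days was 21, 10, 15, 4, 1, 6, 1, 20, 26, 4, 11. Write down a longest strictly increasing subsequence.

10, 15, 20, 26

Patience tails give the LIS length; then backtrack through the dp parents:
21 → extends → [21]
10 → replaces 21 → [10]
15 → extends → [10, 15]
4 → replaces 10 → [4, 15]
1 → replaces 4 → [1, 15]
6 → replaces 15 → [1, 6]
1 → already a tail → [1, 6]
20 → extends → [1, 6, 20]
26 → extends → [1, 6, 20, 26]
4 → replaces 6 → [1, 4, 20, 26]
11 → replaces 20 → [1, 4, 11, 26]
Length 4; one witness is 10, 15, 20, 26.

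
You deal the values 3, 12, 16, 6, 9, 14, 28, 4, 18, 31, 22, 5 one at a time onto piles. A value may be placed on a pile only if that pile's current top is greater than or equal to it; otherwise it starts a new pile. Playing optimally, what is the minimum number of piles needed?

6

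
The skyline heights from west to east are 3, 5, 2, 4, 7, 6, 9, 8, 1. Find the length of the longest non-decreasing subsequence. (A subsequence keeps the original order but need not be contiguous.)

Let dp[i] be the length of the longest such subsequence ending at index i:
i:     1 2 3 4 5 6 7 8 9
a[i]:  3 5 2 4 7 6 9 8 1
dp:    1 2 1 2 3 3 4 4 1
Maximum dp value is 4.

4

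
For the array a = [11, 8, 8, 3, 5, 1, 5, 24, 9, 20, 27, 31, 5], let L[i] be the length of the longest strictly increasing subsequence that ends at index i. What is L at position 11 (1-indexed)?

5

dp[i] = 1 + max{dp[j] : j<i, a[j]<a[i]} (or 1 if no such j):
i:      1  2  3  4  5  6  7  8  9 10 11 12 13
a[i]:  11  8  8  3  5  1  5 24  9 20 27 31  5
dp:     1  1  1  1  2  1  2  3  3  4  5  6  2
At index 11 the value is 5.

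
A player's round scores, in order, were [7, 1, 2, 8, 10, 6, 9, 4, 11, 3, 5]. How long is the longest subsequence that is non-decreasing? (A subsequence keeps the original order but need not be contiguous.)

Let dp[i] be the length of the longest such subsequence ending at index i:
i:      1  2  3  4  5  6  7  8  9 10 11
a[i]:   7  1  2  8 10  6  9  4 11  3  5
dp:     1  1  2  3  4  3  4  3  5  3  4
Maximum dp value is 5.

5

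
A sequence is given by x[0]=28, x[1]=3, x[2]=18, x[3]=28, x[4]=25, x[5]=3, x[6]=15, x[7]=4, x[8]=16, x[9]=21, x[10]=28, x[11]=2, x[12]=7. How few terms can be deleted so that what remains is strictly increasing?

8

Fewest deletions = n − (longest strictly increasing subsequence).
i:      0  1  2  3  4  5  6  7  8  9 10 11 12
x[i]:  28  3 18 28 25  3 15  4 16 21 28  2  7
dp:     1  1  2  3  3  1  2  2  3  4  5  1  3
max dp = 5, so deletions = 13 − 5 = 8.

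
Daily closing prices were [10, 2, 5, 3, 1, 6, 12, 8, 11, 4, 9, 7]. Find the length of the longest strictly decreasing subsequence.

4

Negate each value so 'decreasing' becomes 'increasing', then run patience tails on the negated sequence:
-10 → extends → [-10]
-2 → extends → [-10, -2]
-5 → replaces -2 → [-10, -5]
-3 → extends → [-10, -5, -3]
-1 → extends → [-10, -5, -3, -1]
-6 → replaces -5 → [-10, -6, -3, -1]
-12 → replaces -10 → [-12, -6, -3, -1]
-8 → replaces -6 → [-12, -8, -3, -1]
-11 → replaces -8 → [-12, -11, -3, -1]
-4 → replaces -3 → [-12, -11, -4, -1]
-9 → replaces -4 → [-12, -11, -9, -1]
-7 → replaces -1 → [-12, -11, -9, -7]
Four tails, so the longest strictly decreasing subsequence of the original has length 4.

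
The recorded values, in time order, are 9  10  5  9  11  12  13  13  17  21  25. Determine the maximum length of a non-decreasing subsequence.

Let dp[i] be the length of the longest such subsequence ending at index i:
i:      1  2  3  4  5  6  7  8  9 10 11
a[i]:   9 10  5  9 11 12 13 13 17 21 25
dp:     1  2  1  2  3  4  5  6  7  8  9
Maximum dp value is 9.

9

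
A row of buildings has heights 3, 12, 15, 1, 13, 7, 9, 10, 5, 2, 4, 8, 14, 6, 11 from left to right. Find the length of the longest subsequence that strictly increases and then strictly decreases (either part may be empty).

inc[i] = longest strictly increasing subsequence ending at i; dec[i] = longest strictly decreasing subsequence starting at i:
i:      1  2  3  4  5  6  7  8  9 10 11 12 13 14 15
a[i]:   3 12 15  1 13  7  9 10  5  2  4  8 14  6 11
inc:    1  2  3  1  3  2  3  4  2  2  3  4  5  4  5
dec:    2  4  5  1  4  3  3  3  2  1  1  2  2  1  1
Best peak at i=3 (value 15): inc=3, dec=5, length 3+5−1 = 7.

7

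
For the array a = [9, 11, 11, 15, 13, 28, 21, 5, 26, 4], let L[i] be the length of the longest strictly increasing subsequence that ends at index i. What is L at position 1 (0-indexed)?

2

dp[i] = 1 + max{dp[j] : j<i, a[j]<a[i]} (or 1 if no such j):
i:      0  1  2  3  4  5  6  7  8  9
a[i]:   9 11 11 15 13 28 21  5 26  4
dp:     1  2  2  3  3  4  4  1  5  1
At index 1 the value is 2.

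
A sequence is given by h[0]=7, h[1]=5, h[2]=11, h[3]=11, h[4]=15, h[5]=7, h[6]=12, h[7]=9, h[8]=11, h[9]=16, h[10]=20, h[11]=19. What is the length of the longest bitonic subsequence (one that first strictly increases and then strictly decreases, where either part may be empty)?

inc[i] = longest strictly increasing subsequence ending at i; dec[i] = longest strictly decreasing subsequence starting at i:
i:      0  1  2  3  4  5  6  7  8  9 10 11
h[i]:   7  5 11 11 15  7 12  9 11 16 20 19
inc:    1  1  2  2  3  2  3  3  4  5  6  6
dec:    2  1  2  2  3  1  2  1  1  1  2  1
Best peak at i=10 (value 20): inc=6, dec=2, length 6+2−1 = 7.

7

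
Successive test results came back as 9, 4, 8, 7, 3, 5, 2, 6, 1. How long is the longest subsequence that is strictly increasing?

Let dp[i] be the length of the longest such subsequence ending at index i:
i:     1 2 3 4 5 6 7 8 9
a[i]:  9 4 8 7 3 5 2 6 1
dp:    1 1 2 2 1 2 1 3 1
Maximum dp value is 3.

3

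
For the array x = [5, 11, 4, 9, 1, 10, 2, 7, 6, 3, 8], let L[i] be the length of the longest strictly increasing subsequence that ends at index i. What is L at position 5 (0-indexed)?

dp[i] = 1 + max{dp[j] : j<i, x[j]<x[i]} (or 1 if no such j):
i:      0  1  2  3  4  5  6  7  8  9 10
x[i]:   5 11  4  9  1 10  2  7  6  3  8
dp:     1  2  1  2  1  3  2  3  3  3  4
At index 5 the value is 3.

3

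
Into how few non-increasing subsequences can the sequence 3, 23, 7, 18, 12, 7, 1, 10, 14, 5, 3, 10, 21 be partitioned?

5

Place each on the leftmost legal pile:
3 → new pile 1 (tops now [3])
23 → new pile 2 (tops now [3, 23])
7 → pile 2 (tops now [3, 7])
18 → new pile 3 (tops now [3, 7, 18])
12 → pile 3 (tops now [3, 7, 12])
7 → pile 2 (tops now [3, 7, 12])
1 → pile 1 (tops now [1, 7, 12])
10 → pile 3 (tops now [1, 7, 10])
14 → new pile 4 (tops now [1, 7, 10, 14])
5 → pile 2 (tops now [1, 5, 10, 14])
3 → pile 2 (tops now [1, 3, 10, 14])
10 → pile 3 (tops now [1, 3, 10, 14])
21 → new pile 5 (tops now [1, 3, 10, 14, 21])
Five piles.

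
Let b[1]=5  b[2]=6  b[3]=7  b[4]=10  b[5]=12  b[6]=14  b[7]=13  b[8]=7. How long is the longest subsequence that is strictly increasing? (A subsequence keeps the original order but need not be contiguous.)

6

Let dp[i] be the length of the longest such subsequence ending at index i:
i:      1  2  3  4  5  6  7  8
b[i]:   5  6  7 10 12 14 13  7
dp:     1  2  3  4  5  6  6  3
Maximum dp value is 6.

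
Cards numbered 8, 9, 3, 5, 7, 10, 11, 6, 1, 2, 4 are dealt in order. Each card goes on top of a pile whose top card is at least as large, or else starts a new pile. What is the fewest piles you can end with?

5

Place each on the leftmost legal pile:
8 → new pile 1 (tops now [8])
9 → new pile 2 (tops now [8, 9])
3 → pile 1 (tops now [3, 9])
5 → pile 2 (tops now [3, 5])
7 → new pile 3 (tops now [3, 5, 7])
10 → new pile 4 (tops now [3, 5, 7, 10])
11 → new pile 5 (tops now [3, 5, 7, 10, 11])
6 → pile 3 (tops now [3, 5, 6, 10, 11])
1 → pile 1 (tops now [1, 5, 6, 10, 11])
2 → pile 2 (tops now [1, 2, 6, 10, 11])
4 → pile 3 (tops now [1, 2, 4, 10, 11])
Five piles.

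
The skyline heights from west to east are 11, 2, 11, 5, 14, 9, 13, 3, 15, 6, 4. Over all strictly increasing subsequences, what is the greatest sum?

44

Let S[i] be the best sum of a strictly increasing subsequence ending at i:
i:      1  2  3  4  5  6  7  8  9 10 11
a[i]:  11  2 11  5 14  9 13  3 15  6  4
S:     11  2 13  7 27 16 29  5 44 13  9
Maximum is 44 (e.g. 2 + 5 + 9 + 13 + 15).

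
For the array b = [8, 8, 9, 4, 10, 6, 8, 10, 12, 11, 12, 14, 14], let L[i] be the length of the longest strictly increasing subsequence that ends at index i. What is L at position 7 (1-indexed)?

dp[i] = 1 + max{dp[j] : j<i, b[j]<b[i]} (or 1 if no such j):
i:      1  2  3  4  5  6  7  8  9 10 11 12 13
b[i]:   8  8  9  4 10  6  8 10 12 11 12 14 14
dp:     1  1  2  1  3  2  3  4  5  5  6  7  7
At index 7 the value is 3.

3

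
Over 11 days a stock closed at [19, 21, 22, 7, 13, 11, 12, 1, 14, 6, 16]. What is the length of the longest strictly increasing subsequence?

5

Let dp[i] be the length of the longest such subsequence ending at index i:
i:      1  2  3  4  5  6  7  8  9 10 11
a[i]:  19 21 22  7 13 11 12  1 14  6 16
dp:     1  2  3  1  2  2  3  1  4  2  5
Maximum dp value is 5.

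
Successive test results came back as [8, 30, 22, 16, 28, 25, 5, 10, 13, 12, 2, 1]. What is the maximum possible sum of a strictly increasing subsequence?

Let S[i] be the best sum of a strictly increasing subsequence ending at i:
i:      1  2  3  4  5  6  7  8  9 10 11 12
a[i]:   8 30 22 16 28 25  5 10 13 12  2  1
S:      8 38 30 24 58 55  5 18 31 30  2  1
Maximum is 58 (e.g. 8 + 22 + 28).

58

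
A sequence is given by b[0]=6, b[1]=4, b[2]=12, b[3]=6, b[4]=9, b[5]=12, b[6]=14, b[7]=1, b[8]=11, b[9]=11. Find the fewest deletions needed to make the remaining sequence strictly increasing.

Fewest deletions = n − (longest strictly increasing subsequence).
i:      0  1  2  3  4  5  6  7  8  9
b[i]:   6  4 12  6  9 12 14  1 11 11
dp:     1  1  2  2  3  4  5  1  4  4
max dp = 5, so deletions = 10 − 5 = 5.

5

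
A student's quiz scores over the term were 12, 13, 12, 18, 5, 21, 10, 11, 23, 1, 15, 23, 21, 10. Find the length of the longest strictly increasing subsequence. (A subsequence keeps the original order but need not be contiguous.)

Let dp[i] be the length of the longest such subsequence ending at index i:
i:      1  2  3  4  5  6  7  8  9 10 11 12 13 14
a[i]:  12 13 12 18  5 21 10 11 23  1 15 23 21 10
dp:     1  2  1  3  1  4  2  3  5  1  4  5  5  2
Maximum dp value is 5.

5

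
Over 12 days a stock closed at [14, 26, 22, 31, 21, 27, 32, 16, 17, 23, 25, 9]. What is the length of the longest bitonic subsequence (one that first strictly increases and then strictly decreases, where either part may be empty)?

inc[i] = longest strictly increasing subsequence ending at i; dec[i] = longest strictly decreasing subsequence starting at i:
i:      1  2  3  4  5  6  7  8  9 10 11 12
a[i]:  14 26 22 31 21 27 32 16 17 23 25  9
inc:    1  2  2  3  2  3  4  2  3  4  5  1
dec:    2  5  4  4  3  3  3  2  2  2  2  1
Best peak at i=2 (value 26): inc=2, dec=5, length 2+5−1 = 6.

6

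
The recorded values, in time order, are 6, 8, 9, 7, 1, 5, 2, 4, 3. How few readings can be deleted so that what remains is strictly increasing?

6

Fewest deletions = n − (longest strictly increasing subsequence).
Patience tails:
6 → extends → [6]
8 → extends → [6, 8]
9 → extends → [6, 8, 9]
7 → replaces 8 → [6, 7, 9]
1 → replaces 6 → [1, 7, 9]
5 → replaces 7 → [1, 5, 9]
2 → replaces 5 → [1, 2, 9]
4 → replaces 9 → [1, 2, 4]
3 → replaces 4 → [1, 2, 3]
Longest strictly increasing subsequence has length 3, so deletions = 9 − 3 = 6.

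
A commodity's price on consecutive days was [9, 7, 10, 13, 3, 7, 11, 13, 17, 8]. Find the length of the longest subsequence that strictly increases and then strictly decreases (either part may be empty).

6

inc[i] = longest strictly increasing subsequence ending at i; dec[i] = longest strictly decreasing subsequence starting at i:
i:      1  2  3  4  5  6  7  8  9 10
a[i]:   9  7 10 13  3  7 11 13 17  8
inc:    1  1  2  3  1  2  3  4  5  3
dec:    3  2  2  3  1  1  2  2  2  1
Best peak at i=9 (value 17): inc=5, dec=2, length 5+2−1 = 6.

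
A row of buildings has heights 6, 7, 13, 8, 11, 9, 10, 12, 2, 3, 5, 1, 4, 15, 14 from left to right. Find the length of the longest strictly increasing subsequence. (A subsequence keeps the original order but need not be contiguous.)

7

Track the smallest tail for each achievable length (strict):
6 → extends → [6]
7 → extends → [6, 7]
13 → extends → [6, 7, 13]
8 → replaces 13 → [6, 7, 8]
11 → extends → [6, 7, 8, 11]
9 → replaces 11 → [6, 7, 8, 9]
10 → extends → [6, 7, 8, 9, 10]
12 → extends → [6, 7, 8, 9, 10, 12]
2 → replaces 6 → [2, 7, 8, 9, 10, 12]
3 → replaces 7 → [2, 3, 8, 9, 10, 12]
5 → replaces 8 → [2, 3, 5, 9, 10, 12]
1 → replaces 2 → [1, 3, 5, 9, 10, 12]
4 → replaces 5 → [1, 3, 4, 9, 10, 12]
15 → extends → [1, 3, 4, 9, 10, 12, 15]
14 → replaces 15 → [1, 3, 4, 9, 10, 12, 14]
Seven tails, so the longest strictly increasing subsequence has length 7 (e.g. 6, 7, 8, 9, 10, 12, 15).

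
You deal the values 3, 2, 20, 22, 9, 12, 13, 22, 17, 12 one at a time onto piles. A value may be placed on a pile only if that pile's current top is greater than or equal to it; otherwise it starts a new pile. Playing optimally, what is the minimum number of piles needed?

Place each on the leftmost legal pile:
3 → new pile 1 (tops now [3])
2 → pile 1 (tops now [2])
20 → new pile 2 (tops now [2, 20])
22 → new pile 3 (tops now [2, 20, 22])
9 → pile 2 (tops now [2, 9, 22])
12 → pile 3 (tops now [2, 9, 12])
13 → new pile 4 (tops now [2, 9, 12, 13])
22 → new pile 5 (tops now [2, 9, 12, 13, 22])
17 → pile 5 (tops now [2, 9, 12, 13, 17])
12 → pile 3 (tops now [2, 9, 12, 13, 17])
Five piles.

5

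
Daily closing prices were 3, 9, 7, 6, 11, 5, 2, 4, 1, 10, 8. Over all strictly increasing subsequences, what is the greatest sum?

Let S[i] be the best sum of a strictly increasing subsequence ending at i:
i:      1  2  3  4  5  6  7  8  9 10 11
a[i]:   3  9  7  6 11  5  2  4  1 10  8
S:      3 12 10  9 23  8  2  7  1 22 18
Maximum is 23 (e.g. 3 + 9 + 11).

23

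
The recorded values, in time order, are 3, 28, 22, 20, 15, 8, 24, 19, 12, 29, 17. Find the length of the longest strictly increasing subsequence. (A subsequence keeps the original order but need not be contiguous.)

4

Track the smallest tail for each achievable length (strict):
3 → extends → [3]
28 → extends → [3, 28]
22 → replaces 28 → [3, 22]
20 → replaces 22 → [3, 20]
15 → replaces 20 → [3, 15]
8 → replaces 15 → [3, 8]
24 → extends → [3, 8, 24]
19 → replaces 24 → [3, 8, 19]
12 → replaces 19 → [3, 8, 12]
29 → extends → [3, 8, 12, 29]
17 → replaces 29 → [3, 8, 12, 17]
Four tails, so the longest strictly increasing subsequence has length 4 (e.g. 3, 22, 24, 29).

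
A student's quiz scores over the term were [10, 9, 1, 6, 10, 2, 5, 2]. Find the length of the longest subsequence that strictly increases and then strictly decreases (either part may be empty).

inc[i] = longest strictly increasing subsequence ending at i; dec[i] = longest strictly decreasing subsequence starting at i:
i:      1  2  3  4  5  6  7  8
a[i]:  10  9  1  6 10  2  5  2
inc:    1  1  1  2  3  2  3  2
dec:    5  4  1  3  3  1  2  1
Best peak at i=1 (value 10): inc=1, dec=5, length 1+5−1 = 5.

5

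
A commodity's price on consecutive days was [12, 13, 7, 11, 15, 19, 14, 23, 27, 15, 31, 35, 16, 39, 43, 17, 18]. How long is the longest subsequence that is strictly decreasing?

2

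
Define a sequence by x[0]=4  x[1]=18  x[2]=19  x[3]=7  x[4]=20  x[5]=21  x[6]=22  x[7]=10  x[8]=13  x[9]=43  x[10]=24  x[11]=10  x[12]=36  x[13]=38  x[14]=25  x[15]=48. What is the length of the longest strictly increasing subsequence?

10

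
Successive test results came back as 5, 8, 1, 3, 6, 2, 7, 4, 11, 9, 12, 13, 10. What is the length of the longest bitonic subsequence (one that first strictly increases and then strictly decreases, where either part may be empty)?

inc[i] = longest strictly increasing subsequence ending at i; dec[i] = longest strictly decreasing subsequence starting at i:
i:      1  2  3  4  5  6  7  8  9 10 11 12 13
a[i]:   5  8  1  3  6  2  7  4 11  9 12 13 10
inc:    1  2  1  2  3  2  4  3  5  5  6  7  6
dec:    3  3  1  2  2  1  2  1  2  1  2  2  1
Best peak at i=12 (value 13): inc=7, dec=2, length 7+2−1 = 8.

8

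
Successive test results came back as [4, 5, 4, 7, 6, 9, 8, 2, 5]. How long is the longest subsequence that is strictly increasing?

4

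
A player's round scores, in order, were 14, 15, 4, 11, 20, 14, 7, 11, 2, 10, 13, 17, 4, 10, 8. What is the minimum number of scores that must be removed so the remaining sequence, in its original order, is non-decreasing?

Fewest deletions = n − (longest non-decreasing subsequence).
i:      1  2  3  4  5  6  7  8  9 10 11 12 13 14 15
a[i]:  14 15  4 11 20 14  7 11  2 10 13 17  4 10  8
dp:     1  2  1  2  3  3  2  3  1  3  4  5  2  4  3
max dp = 5, so deletions = 15 − 5 = 10.

10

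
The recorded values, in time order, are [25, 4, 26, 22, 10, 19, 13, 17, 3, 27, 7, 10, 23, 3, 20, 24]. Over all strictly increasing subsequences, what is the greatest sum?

91

Let S[i] be the best sum of a strictly increasing subsequence ending at i:
i:      1  2  3  4  5  6  7  8  9 10 11 12 13 14 15 16
a[i]:  25  4 26 22 10 19 13 17  3 27  7 10 23  3 20 24
S:     25  4 51 26 14 33 27 44  3 78 11 21 67  3 64 91
Maximum is 91 (e.g. 4 + 10 + 13 + 17 + 23 + 24).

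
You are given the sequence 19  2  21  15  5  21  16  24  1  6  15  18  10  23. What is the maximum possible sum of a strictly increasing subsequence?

Let S[i] be the best sum of a strictly increasing subsequence ending at i:
i:      1  2  3  4  5  6  7  8  9 10 11 12 13 14
a[i]:  19  2 21 15  5 21 16 24  1  6 15 18 10 23
S:     19  2 40 17  7 40 33 64  1 13 28 51 23 74
Maximum is 74 (e.g. 2 + 15 + 16 + 18 + 23).

74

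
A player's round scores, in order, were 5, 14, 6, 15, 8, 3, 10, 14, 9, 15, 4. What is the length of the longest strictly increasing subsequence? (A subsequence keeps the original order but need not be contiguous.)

6

Let dp[i] be the length of the longest such subsequence ending at index i:
i:      1  2  3  4  5  6  7  8  9 10 11
a[i]:   5 14  6 15  8  3 10 14  9 15  4
dp:     1  2  2  3  3  1  4  5  4  6  2
Maximum dp value is 6.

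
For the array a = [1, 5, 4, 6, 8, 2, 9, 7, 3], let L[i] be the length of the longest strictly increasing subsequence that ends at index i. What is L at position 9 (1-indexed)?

3

dp[i] = 1 + max{dp[j] : j<i, a[j]<a[i]} (or 1 if no such j):
i:     1 2 3 4 5 6 7 8 9
a[i]:  1 5 4 6 8 2 9 7 3
dp:    1 2 2 3 4 2 5 4 3
At index 9 the value is 3.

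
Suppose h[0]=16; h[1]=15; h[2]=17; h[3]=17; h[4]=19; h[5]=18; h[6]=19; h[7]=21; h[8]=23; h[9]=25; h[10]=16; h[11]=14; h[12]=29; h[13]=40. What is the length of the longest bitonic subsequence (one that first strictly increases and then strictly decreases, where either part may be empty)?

inc[i] = longest strictly increasing subsequence ending at i; dec[i] = longest strictly decreasing subsequence starting at i:
i:      0  1  2  3  4  5  6  7  8  9 10 11 12 13
h[i]:  16 15 17 17 19 18 19 21 23 25 16 14 29 40
inc:    1  1  2  2  3  3  4  5  6  7  2  1  8  9
dec:    3  2  3  3  4  3  3  3  3  3  2  1  1  1
Best peak at i=9 (value 25): inc=7, dec=3, length 7+3−1 = 9.

9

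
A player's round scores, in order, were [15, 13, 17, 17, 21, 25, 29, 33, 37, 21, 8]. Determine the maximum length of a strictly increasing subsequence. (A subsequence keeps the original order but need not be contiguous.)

7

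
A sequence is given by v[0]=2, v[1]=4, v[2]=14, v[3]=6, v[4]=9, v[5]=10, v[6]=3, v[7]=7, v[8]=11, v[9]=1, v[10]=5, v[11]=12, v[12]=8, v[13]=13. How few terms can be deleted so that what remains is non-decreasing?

Fewest deletions = n − (longest non-decreasing subsequence).
Patience tails:
2 → extends → [2]
4 → extends → [2, 4]
14 → extends → [2, 4, 14]
6 → replaces 14 → [2, 4, 6]
9 → extends → [2, 4, 6, 9]
10 → extends → [2, 4, 6, 9, 10]
3 → replaces 4 → [2, 3, 6, 9, 10]
7 → replaces 9 → [2, 3, 6, 7, 10]
11 → extends → [2, 3, 6, 7, 10, 11]
1 → replaces 2 → [1, 3, 6, 7, 10, 11]
5 → replaces 6 → [1, 3, 5, 7, 10, 11]
12 → extends → [1, 3, 5, 7, 10, 11, 12]
8 → replaces 10 → [1, 3, 5, 7, 8, 11, 12]
13 → extends → [1, 3, 5, 7, 8, 11, 12, 13]
Longest non-decreasing subsequence has length 8, so deletions = 14 − 8 = 6.

6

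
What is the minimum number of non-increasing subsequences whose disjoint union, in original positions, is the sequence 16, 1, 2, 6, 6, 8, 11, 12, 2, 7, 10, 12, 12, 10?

6

The minimum number of non-increasing subsequences covering a sequence equals the length of its longest strictly increasing subsequence.
LIS length is 6 (e.g. 1, 2, 6, 8, 11, 12), so 6 piles are needed.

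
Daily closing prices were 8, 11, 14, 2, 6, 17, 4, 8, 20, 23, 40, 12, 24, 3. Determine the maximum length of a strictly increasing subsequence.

7

Let dp[i] be the length of the longest such subsequence ending at index i:
i:      1  2  3  4  5  6  7  8  9 10 11 12 13 14
a[i]:   8 11 14  2  6 17  4  8 20 23 40 12 24  3
dp:     1  2  3  1  2  4  2  3  5  6  7  4  7  2
Maximum dp value is 7.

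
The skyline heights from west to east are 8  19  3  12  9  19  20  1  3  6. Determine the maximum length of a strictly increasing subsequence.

Let dp[i] be the length of the longest such subsequence ending at index i:
i:      1  2  3  4  5  6  7  8  9 10
a[i]:   8 19  3 12  9 19 20  1  3  6
dp:     1  2  1  2  2  3  4  1  2  3
Maximum dp value is 4.

4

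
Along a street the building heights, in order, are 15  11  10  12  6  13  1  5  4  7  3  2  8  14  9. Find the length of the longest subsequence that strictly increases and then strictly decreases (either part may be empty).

inc[i] = longest strictly increasing subsequence ending at i; dec[i] = longest strictly decreasing subsequence starting at i:
i:      1  2  3  4  5  6  7  8  9 10 11 12 13 14 15
a[i]:  15 11 10 12  6 13  1  5  4  7  3  2  8 14  9
inc:    1  1  1  2  1  3  1  2  2  3  2  2  4  5  5
dec:    8  7  6  6  5  5  1  4  3  3  2  1  1  2  1
Best peak at i=1 (value 15): inc=1, dec=8, length 1+8−1 = 8.

8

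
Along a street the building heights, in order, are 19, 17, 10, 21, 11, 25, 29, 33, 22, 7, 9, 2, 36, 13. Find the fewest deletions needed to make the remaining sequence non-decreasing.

Fewest deletions = n − (longest non-decreasing subsequence).
i:      1  2  3  4  5  6  7  8  9 10 11 12 13 14
a[i]:  19 17 10 21 11 25 29 33 22  7  9  2 36 13
dp:     1  1  1  2  2  3  4  5  3  1  2  1  6  3
max dp = 6, so deletions = 14 − 6 = 8.

8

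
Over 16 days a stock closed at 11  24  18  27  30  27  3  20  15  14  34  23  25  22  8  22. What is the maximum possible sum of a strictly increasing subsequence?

Let S[i] be the best sum of a strictly increasing subsequence ending at i:
i:       1   2   3   4   5   6   7   8   9  10  11  12  13  14  15  16
a[i]:   11  24  18  27  30  27   3  20  15  14  34  23  25  22   8  22
S:      11  35  29  62  92  62   3  49  26  25 126  72  97  71  11  71
Maximum is 126 (e.g. 11 + 24 + 27 + 30 + 34).

126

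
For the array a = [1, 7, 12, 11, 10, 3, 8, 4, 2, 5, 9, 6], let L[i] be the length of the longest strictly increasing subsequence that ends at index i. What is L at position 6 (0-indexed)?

3

dp[i] = 1 + max{dp[j] : j<i, a[j]<a[i]} (or 1 if no such j):
i:      0  1  2  3  4  5  6  7  8  9 10 11
a[i]:   1  7 12 11 10  3  8  4  2  5  9  6
dp:     1  2  3  3  3  2  3  3  2  4  5  5
At index 6 the value is 3.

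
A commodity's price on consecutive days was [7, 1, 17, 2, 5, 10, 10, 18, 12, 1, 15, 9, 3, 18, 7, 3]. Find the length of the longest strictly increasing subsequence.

Track the smallest tail for each achievable length (strict):
7 → extends → [7]
1 → replaces 7 → [1]
17 → extends → [1, 17]
2 → replaces 17 → [1, 2]
5 → extends → [1, 2, 5]
10 → extends → [1, 2, 5, 10]
10 → already a tail → [1, 2, 5, 10]
18 → extends → [1, 2, 5, 10, 18]
12 → replaces 18 → [1, 2, 5, 10, 12]
1 → already a tail → [1, 2, 5, 10, 12]
15 → extends → [1, 2, 5, 10, 12, 15]
9 → replaces 10 → [1, 2, 5, 9, 12, 15]
3 → replaces 5 → [1, 2, 3, 9, 12, 15]
18 → extends → [1, 2, 3, 9, 12, 15, 18]
7 → replaces 9 → [1, 2, 3, 7, 12, 15, 18]
3 → already a tail → [1, 2, 3, 7, 12, 15, 18]
Seven tails, so the longest strictly increasing subsequence has length 7 (e.g. 1, 2, 5, 10, 12, 15, 18).

7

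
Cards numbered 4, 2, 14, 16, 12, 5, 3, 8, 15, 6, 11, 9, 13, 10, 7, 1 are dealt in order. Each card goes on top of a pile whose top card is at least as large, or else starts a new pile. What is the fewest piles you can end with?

5

Place each on the leftmost legal pile:
4 → new pile 1 (tops now [4])
2 → pile 1 (tops now [2])
14 → new pile 2 (tops now [2, 14])
16 → new pile 3 (tops now [2, 14, 16])
12 → pile 2 (tops now [2, 12, 16])
5 → pile 2 (tops now [2, 5, 16])
3 → pile 2 (tops now [2, 3, 16])
8 → pile 3 (tops now [2, 3, 8])
15 → new pile 4 (tops now [2, 3, 8, 15])
6 → pile 3 (tops now [2, 3, 6, 15])
11 → pile 4 (tops now [2, 3, 6, 11])
9 → pile 4 (tops now [2, 3, 6, 9])
13 → new pile 5 (tops now [2, 3, 6, 9, 13])
10 → pile 5 (tops now [2, 3, 6, 9, 10])
7 → pile 4 (tops now [2, 3, 6, 7, 10])
1 → pile 1 (tops now [1, 3, 6, 7, 10])
Five piles.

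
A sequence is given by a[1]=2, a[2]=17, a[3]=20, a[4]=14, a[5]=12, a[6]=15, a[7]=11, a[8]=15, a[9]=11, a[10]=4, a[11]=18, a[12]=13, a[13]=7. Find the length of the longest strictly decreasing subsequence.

5

Negate each value so 'decreasing' becomes 'increasing', then run patience tails on the negated sequence:
-2 → extends → [-2]
-17 → replaces -2 → [-17]
-20 → replaces -17 → [-20]
-14 → extends → [-20, -14]
-12 → extends → [-20, -14, -12]
-15 → replaces -14 → [-20, -15, -12]
-11 → extends → [-20, -15, -12, -11]
-15 → already a tail → [-20, -15, -12, -11]
-11 → already a tail → [-20, -15, -12, -11]
-4 → extends → [-20, -15, -12, -11, -4]
-18 → replaces -15 → [-20, -18, -12, -11, -4]
-13 → replaces -12 → [-20, -18, -13, -11, -4]
-7 → replaces -4 → [-20, -18, -13, -11, -7]
Five tails, so the longest strictly decreasing subsequence of the original has length 5.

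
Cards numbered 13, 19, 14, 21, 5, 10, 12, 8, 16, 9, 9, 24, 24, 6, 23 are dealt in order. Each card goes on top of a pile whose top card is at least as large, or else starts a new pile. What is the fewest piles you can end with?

The minimum number of non-increasing subsequences covering a sequence equals the length of its longest strictly increasing subsequence.
LIS length is 5 (e.g. 5, 10, 12, 16, 24), so 5 piles are needed.

5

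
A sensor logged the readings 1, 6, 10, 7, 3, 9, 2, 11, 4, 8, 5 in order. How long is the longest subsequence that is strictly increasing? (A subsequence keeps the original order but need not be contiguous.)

5

Track the smallest tail for each achievable length (strict):
1 → extends → [1]
6 → extends → [1, 6]
10 → extends → [1, 6, 10]
7 → replaces 10 → [1, 6, 7]
3 → replaces 6 → [1, 3, 7]
9 → extends → [1, 3, 7, 9]
2 → replaces 3 → [1, 2, 7, 9]
11 → extends → [1, 2, 7, 9, 11]
4 → replaces 7 → [1, 2, 4, 9, 11]
8 → replaces 9 → [1, 2, 4, 8, 11]
5 → replaces 8 → [1, 2, 4, 5, 11]
Five tails, so the longest strictly increasing subsequence has length 5 (e.g. 1, 6, 7, 9, 11).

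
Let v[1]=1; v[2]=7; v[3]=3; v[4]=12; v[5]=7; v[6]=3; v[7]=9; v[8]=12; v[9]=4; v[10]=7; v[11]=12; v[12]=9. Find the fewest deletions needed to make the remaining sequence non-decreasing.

6

Fewest deletions = n − (longest non-decreasing subsequence).
i:      1  2  3  4  5  6  7  8  9 10 11 12
v[i]:   1  7  3 12  7  3  9 12  4  7 12  9
dp:     1  2  2  3  3  3  4  5  4  5  6  6
max dp = 6, so deletions = 12 − 6 = 6.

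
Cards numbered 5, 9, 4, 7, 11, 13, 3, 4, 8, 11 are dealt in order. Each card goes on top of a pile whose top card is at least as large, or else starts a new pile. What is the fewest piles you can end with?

4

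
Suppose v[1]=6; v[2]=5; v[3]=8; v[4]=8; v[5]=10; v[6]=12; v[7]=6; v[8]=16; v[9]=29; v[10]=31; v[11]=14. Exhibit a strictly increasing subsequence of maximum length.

Patience tails give the LIS length; then backtrack through the dp parents:
6 → extends → [6]
5 → replaces 6 → [5]
8 → extends → [5, 8]
8 → already a tail → [5, 8]
10 → extends → [5, 8, 10]
12 → extends → [5, 8, 10, 12]
6 → replaces 8 → [5, 6, 10, 12]
16 → extends → [5, 6, 10, 12, 16]
29 → extends → [5, 6, 10, 12, 16, 29]
31 → extends → [5, 6, 10, 12, 16, 29, 31]
14 → replaces 16 → [5, 6, 10, 12, 14, 29, 31]
Length 7; one witness is 6, 8, 10, 12, 16, 29, 31.

6, 8, 10, 12, 16, 29, 31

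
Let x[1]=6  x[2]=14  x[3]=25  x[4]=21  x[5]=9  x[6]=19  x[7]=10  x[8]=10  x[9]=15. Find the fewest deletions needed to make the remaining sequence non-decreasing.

Fewest deletions = n − (longest non-decreasing subsequence).
Patience tails:
6 → extends → [6]
14 → extends → [6, 14]
25 → extends → [6, 14, 25]
21 → replaces 25 → [6, 14, 21]
9 → replaces 14 → [6, 9, 21]
19 → replaces 21 → [6, 9, 19]
10 → replaces 19 → [6, 9, 10]
10 → extends → [6, 9, 10, 10]
15 → extends → [6, 9, 10, 10, 15]
Longest non-decreasing subsequence has length 5, so deletions = 9 − 5 = 4.

4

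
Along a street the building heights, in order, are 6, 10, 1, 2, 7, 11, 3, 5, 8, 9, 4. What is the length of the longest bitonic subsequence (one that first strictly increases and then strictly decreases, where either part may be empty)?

7

inc[i] = longest strictly increasing subsequence ending at i; dec[i] = longest strictly decreasing subsequence starting at i:
i:      1  2  3  4  5  6  7  8  9 10 11
a[i]:   6 10  1  2  7 11  3  5  8  9  4
inc:    1  2  1  2  3  4  3  4  5  6  4
dec:    3  4  1  1  3  3  1  2  2  2  1
Best peak at i=10 (value 9): inc=6, dec=2, length 6+2−1 = 7.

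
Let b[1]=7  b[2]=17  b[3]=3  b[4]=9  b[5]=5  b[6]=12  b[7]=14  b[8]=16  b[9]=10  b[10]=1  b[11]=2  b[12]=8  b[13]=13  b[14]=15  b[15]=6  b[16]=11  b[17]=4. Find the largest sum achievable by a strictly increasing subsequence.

Let S[i] be the best sum of a strictly increasing subsequence ending at i:
i:      1  2  3  4  5  6  7  8  9 10 11 12 13 14 15 16 17
b[i]:   7 17  3  9  5 12 14 16 10  1  2  8 13 15  6 11  4
S:      7 24  3 16  8 28 42 58 26  1  3 16 41 57 14 37  7
Maximum is 58 (e.g. 7 + 9 + 12 + 14 + 16).

58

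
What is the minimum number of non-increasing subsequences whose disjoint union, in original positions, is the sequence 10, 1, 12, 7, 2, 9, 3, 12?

Place each on the leftmost legal pile:
10 → new pile 1 (tops now [10])
1 → pile 1 (tops now [1])
12 → new pile 2 (tops now [1, 12])
7 → pile 2 (tops now [1, 7])
2 → pile 2 (tops now [1, 2])
9 → new pile 3 (tops now [1, 2, 9])
3 → pile 3 (tops now [1, 2, 3])
12 → new pile 4 (tops now [1, 2, 3, 12])
Four piles.

4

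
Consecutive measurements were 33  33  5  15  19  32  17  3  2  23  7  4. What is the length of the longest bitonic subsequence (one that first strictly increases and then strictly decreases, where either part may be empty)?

7

inc[i] = longest strictly increasing subsequence ending at i; dec[i] = longest strictly decreasing subsequence starting at i:
i:      1  2  3  4  5  6  7  8  9 10 11 12
a[i]:  33 33  5 15 19 32 17  3  2 23  7  4
inc:    1  1  1  2  3  4  3  1  1  4  2  2
dec:    5  5  3  3  4  4  3  2  1  3  2  1
Best peak at i=6 (value 32): inc=4, dec=4, length 4+4−1 = 7.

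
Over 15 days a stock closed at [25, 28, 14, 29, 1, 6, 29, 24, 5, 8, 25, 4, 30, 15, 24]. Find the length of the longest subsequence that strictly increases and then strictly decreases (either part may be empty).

inc[i] = longest strictly increasing subsequence ending at i; dec[i] = longest strictly decreasing subsequence starting at i:
i:      1  2  3  4  5  6  7  8  9 10 11 12 13 14 15
a[i]:  25 28 14 29  1  6 29 24  5  8 25  4 30 15 24
inc:    1  2  1  3  1  2  3  3  2  3  4  2  5  4  5
dec:    5  5  4  4  1  3  4  3  2  2  2  1  2  1  1
Best peak at i=2 (value 28): inc=2, dec=5, length 2+5−1 = 6.

6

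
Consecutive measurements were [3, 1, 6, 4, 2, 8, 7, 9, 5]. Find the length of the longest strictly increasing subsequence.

Track the smallest tail for each achievable length (strict):
3 → extends → [3]
1 → replaces 3 → [1]
6 → extends → [1, 6]
4 → replaces 6 → [1, 4]
2 → replaces 4 → [1, 2]
8 → extends → [1, 2, 8]
7 → replaces 8 → [1, 2, 7]
9 → extends → [1, 2, 7, 9]
5 → replaces 7 → [1, 2, 5, 9]
Four tails, so the longest strictly increasing subsequence has length 4 (e.g. 3, 6, 8, 9).

4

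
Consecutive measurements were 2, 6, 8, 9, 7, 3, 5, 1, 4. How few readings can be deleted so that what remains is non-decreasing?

Fewest deletions = n − (longest non-decreasing subsequence).
Patience tails:
2 → extends → [2]
6 → extends → [2, 6]
8 → extends → [2, 6, 8]
9 → extends → [2, 6, 8, 9]
7 → replaces 8 → [2, 6, 7, 9]
3 → replaces 6 → [2, 3, 7, 9]
5 → replaces 7 → [2, 3, 5, 9]
1 → replaces 2 → [1, 3, 5, 9]
4 → replaces 5 → [1, 3, 4, 9]
Longest non-decreasing subsequence has length 4, so deletions = 9 − 4 = 5.

5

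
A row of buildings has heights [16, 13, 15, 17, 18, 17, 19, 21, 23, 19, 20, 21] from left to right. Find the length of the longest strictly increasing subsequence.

7

Let dp[i] be the length of the longest such subsequence ending at index i:
i:      1  2  3  4  5  6  7  8  9 10 11 12
a[i]:  16 13 15 17 18 17 19 21 23 19 20 21
dp:     1  1  2  3  4  3  5  6  7  5  6  7
Maximum dp value is 7.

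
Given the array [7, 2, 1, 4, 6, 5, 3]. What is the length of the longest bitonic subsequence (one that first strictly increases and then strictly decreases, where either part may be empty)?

5

inc[i] = longest strictly increasing subsequence ending at i; dec[i] = longest strictly decreasing subsequence starting at i:
i:     1 2 3 4 5 6 7
a[i]:  7 2 1 4 6 5 3
inc:   1 1 1 2 3 3 2
dec:   4 2 1 2 3 2 1
Best peak at i=5 (value 6): inc=3, dec=3, length 3+3−1 = 5.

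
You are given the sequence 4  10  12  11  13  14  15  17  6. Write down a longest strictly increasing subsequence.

Patience tails give the LIS length; then backtrack through the dp parents:
4 → extends → [4]
10 → extends → [4, 10]
12 → extends → [4, 10, 12]
11 → replaces 12 → [4, 10, 11]
13 → extends → [4, 10, 11, 13]
14 → extends → [4, 10, 11, 13, 14]
15 → extends → [4, 10, 11, 13, 14, 15]
17 → extends → [4, 10, 11, 13, 14, 15, 17]
6 → replaces 10 → [4, 6, 11, 13, 14, 15, 17]
Length 7; one witness is 4, 10, 12, 13, 14, 15, 17.

4, 10, 12, 13, 14, 15, 17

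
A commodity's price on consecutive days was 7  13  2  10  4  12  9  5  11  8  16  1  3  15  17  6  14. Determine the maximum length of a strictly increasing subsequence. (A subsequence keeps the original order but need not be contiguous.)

Track the smallest tail for each achievable length (strict):
7 → extends → [7]
13 → extends → [7, 13]
2 → replaces 7 → [2, 13]
10 → replaces 13 → [2, 10]
4 → replaces 10 → [2, 4]
12 → extends → [2, 4, 12]
9 → replaces 12 → [2, 4, 9]
5 → replaces 9 → [2, 4, 5]
11 → extends → [2, 4, 5, 11]
8 → replaces 11 → [2, 4, 5, 8]
16 → extends → [2, 4, 5, 8, 16]
1 → replaces 2 → [1, 4, 5, 8, 16]
3 → replaces 4 → [1, 3, 5, 8, 16]
15 → replaces 16 → [1, 3, 5, 8, 15]
17 → extends → [1, 3, 5, 8, 15, 17]
6 → replaces 8 → [1, 3, 5, 6, 15, 17]
14 → replaces 15 → [1, 3, 5, 6, 14, 17]
Six tails, so the longest strictly increasing subsequence has length 6 (e.g. 2, 4, 9, 11, 16, 17).

6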